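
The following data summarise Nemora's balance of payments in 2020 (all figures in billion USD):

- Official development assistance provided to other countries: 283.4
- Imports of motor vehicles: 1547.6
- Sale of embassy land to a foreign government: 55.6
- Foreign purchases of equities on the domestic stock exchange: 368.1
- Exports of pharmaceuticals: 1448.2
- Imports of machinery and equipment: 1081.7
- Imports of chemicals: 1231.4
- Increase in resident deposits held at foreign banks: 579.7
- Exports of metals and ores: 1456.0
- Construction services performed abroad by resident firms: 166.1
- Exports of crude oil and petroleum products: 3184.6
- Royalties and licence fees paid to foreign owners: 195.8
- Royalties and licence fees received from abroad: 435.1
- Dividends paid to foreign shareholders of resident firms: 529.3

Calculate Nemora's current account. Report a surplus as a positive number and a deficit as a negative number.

1820.8

Goods: -1081.7 + 1456.0 - 1547.6 + 3184.6 - 1231.4 + 1448.2 = 2228.1
Services: 166.1 - 195.8 + 435.1 = 405.4
Primary income: -529.3
Secondary income: -283.4
Current account = 2228.1 + 405.4 + (-529.3) + (-283.4) = 1820.8
(Excluded from the current account — capital account: sale of embassy land to a foreign government 55.6; financial account: foreign purchases of equities on the domestic stock exchange 368.1, increase in resident deposits held at foreign banks 579.7.)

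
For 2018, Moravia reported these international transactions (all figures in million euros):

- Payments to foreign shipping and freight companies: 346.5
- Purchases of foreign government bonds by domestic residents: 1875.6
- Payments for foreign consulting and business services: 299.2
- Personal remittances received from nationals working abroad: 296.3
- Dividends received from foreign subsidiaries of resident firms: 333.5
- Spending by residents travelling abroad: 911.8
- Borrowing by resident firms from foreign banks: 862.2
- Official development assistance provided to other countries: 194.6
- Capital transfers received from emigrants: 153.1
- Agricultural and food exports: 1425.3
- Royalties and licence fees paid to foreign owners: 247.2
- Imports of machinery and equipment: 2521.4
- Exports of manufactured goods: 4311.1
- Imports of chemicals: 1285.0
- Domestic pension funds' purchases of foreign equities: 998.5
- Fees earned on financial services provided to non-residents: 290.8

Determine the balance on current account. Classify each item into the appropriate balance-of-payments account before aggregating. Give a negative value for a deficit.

Goods: -2521.4 + 1425.3 - 1285.0 + 4311.1 = 1930.0
Services: -346.5 - 247.2 - 299.2 - 911.8 + 290.8 = -1513.9
Primary income: 333.5
Secondary income: 296.3 - 194.6 = 101.7
Current account = 1930.0 + (-1513.9) + 333.5 + 101.7 = 851.3
(Excluded from the current account — financial account: purchases of foreign government bonds by domestic residents 1875.6, borrowing by resident firms from foreign banks 862.2, domestic pension funds' purchases of foreign equities 998.5; capital account: capital transfers received from emigrants 153.1.)

851.3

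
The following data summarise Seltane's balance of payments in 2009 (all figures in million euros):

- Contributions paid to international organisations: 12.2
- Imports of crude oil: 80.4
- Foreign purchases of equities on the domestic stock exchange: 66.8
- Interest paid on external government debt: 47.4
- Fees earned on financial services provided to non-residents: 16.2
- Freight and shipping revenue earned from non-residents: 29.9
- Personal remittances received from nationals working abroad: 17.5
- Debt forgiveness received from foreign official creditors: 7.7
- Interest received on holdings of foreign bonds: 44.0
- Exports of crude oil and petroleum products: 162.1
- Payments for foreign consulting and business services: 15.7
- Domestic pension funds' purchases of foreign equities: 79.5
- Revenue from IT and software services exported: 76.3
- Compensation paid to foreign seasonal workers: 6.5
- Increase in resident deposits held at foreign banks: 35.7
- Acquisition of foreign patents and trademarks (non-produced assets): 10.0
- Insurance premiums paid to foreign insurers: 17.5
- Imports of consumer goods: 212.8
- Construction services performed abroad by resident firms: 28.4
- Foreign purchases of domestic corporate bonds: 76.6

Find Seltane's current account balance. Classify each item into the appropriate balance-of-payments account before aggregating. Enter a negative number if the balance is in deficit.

Goods: -212.8 + 162.1 - 80.4 = -131.1
Services: 76.3 + 28.4 - 17.5 + 16.2 - 15.7 + 29.9 = 117.6
Primary income: -6.5 - 47.4 + 44.0 = -9.9
Secondary income: -12.2 + 17.5 = 5.3
Current account = (-131.1) + 117.6 + (-9.9) + 5.3 = -18.1
(Excluded from the current account — financial account: foreign purchases of equities on the domestic stock exchange 66.8, domestic pension funds' purchases of foreign equities 79.5, increase in resident deposits held at foreign banks 35.7, foreign purchases of domestic corporate bonds 76.6; capital account: debt forgiveness received from foreign official creditors 7.7, acquisition of foreign patents and trademarks (non-produced assets) 10.0.)

-18.1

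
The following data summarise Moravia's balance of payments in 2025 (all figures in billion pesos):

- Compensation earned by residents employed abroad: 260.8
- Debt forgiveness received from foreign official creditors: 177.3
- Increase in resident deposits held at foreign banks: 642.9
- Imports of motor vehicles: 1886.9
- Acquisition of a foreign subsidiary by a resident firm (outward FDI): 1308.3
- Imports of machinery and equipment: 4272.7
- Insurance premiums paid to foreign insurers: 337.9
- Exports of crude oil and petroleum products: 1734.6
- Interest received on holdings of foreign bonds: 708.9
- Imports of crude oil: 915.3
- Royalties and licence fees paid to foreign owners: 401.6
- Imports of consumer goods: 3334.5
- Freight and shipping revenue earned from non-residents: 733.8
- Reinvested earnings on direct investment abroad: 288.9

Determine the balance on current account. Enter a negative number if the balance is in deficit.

Goods: 1734.6 - 3334.5 - 4272.7 - 1886.9 - 915.3 = -8674.8
Services: -401.6 + 733.8 - 337.9 = -5.7
Primary income: 288.9 + 708.9 + 260.8 = 1258.6
Current account = (-8674.8) + (-5.7) + 1258.6 = -7421.9
(Excluded from the current account — capital account: debt forgiveness received from foreign official creditors 177.3; financial account: increase in resident deposits held at foreign banks 642.9, acquisition of a foreign subsidiary by a resident firm (outward FDI) 1308.3.)

-7421.9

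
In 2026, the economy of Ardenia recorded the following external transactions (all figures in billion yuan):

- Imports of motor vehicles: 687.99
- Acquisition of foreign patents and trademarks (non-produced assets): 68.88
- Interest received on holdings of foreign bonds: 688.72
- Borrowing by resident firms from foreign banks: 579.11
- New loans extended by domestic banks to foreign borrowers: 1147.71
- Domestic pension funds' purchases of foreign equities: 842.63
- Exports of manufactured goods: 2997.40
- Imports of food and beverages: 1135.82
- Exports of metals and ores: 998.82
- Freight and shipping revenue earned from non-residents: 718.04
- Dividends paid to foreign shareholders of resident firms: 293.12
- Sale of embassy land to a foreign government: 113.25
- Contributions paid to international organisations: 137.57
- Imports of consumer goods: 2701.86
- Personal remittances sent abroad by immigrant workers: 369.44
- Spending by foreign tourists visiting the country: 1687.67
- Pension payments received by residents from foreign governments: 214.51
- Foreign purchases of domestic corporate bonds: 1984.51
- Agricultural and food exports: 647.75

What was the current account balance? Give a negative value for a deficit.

Goods: 998.82 - 2701.86 - 687.99 + 647.75 - 1135.82 + 2997.40 = 118.30
Services: 718.04 + 1687.67 = 2405.71
Primary income: -293.12 + 688.72 = 395.60
Secondary income: 214.51 - 137.57 - 369.44 = -292.50
Current account = 118.30 + 2405.71 + 395.60 + (-292.50) = 2627.11
(Excluded from the current account — capital account: acquisition of foreign patents and trademarks (non-produced assets) 68.88, sale of embassy land to a foreign government 113.25; financial account: borrowing by resident firms from foreign banks 579.11, new loans extended by domestic banks to foreign borrowers 1147.71, domestic pension funds' purchases of foreign equities 842.63, foreign purchases of domestic corporate bonds 1984.51.)

2627.11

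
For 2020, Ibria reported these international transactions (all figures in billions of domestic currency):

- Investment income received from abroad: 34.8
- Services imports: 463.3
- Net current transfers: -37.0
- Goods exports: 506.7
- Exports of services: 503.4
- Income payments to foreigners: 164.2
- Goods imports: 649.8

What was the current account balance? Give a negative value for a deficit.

Goods balance = 506.7 - 649.8 = -143.1
Services balance = 503.4 - 463.3 = 40.1
Trade balance (goods + services) = -143.1 + 40.1 = -103.0
Net primary income = 34.8 - 164.2 = -129.4
Net secondary income = -37.0
Current account = -103.0 + (-129.4) + (-37.0) = -269.4

-269.4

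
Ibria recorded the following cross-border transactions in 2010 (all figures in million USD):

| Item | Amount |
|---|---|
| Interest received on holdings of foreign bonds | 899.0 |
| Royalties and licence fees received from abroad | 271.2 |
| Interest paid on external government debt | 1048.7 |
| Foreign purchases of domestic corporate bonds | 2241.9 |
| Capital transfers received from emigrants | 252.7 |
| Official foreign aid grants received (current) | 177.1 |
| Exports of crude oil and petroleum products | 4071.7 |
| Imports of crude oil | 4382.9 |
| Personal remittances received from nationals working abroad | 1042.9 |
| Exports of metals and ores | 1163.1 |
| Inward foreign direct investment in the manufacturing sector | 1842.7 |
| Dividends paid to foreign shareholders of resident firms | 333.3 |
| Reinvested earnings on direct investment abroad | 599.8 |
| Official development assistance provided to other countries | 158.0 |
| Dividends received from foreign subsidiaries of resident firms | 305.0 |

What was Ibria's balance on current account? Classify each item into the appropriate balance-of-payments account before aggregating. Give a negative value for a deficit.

Goods: 1163.1 + 4071.7 - 4382.9 = 851.9
Services: 271.2
Primary income: 305.0 + 899.0 + 599.8 - 333.3 - 1048.7 = 421.8
Secondary income: 177.1 - 158.0 + 1042.9 = 1062.0
Current account = 851.9 + 271.2 + 421.8 + 1062.0 = 2606.9
(Excluded from the current account — financial account: foreign purchases of domestic corporate bonds 2241.9, inward foreign direct investment in the manufacturing sector 1842.7; capital account: capital transfers received from emigrants 252.7.)

2606.9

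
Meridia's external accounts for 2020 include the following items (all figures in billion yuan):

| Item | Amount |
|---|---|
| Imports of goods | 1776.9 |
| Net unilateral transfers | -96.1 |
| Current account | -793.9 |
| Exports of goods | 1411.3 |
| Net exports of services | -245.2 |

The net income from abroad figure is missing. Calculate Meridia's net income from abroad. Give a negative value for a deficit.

-87.0

Current account = goods balance + services balance + net primary income + net secondary income
Sum of the known components = -706.9
Net income from abroad = CA - (known components) = -793.9 - (-706.9) = -87.0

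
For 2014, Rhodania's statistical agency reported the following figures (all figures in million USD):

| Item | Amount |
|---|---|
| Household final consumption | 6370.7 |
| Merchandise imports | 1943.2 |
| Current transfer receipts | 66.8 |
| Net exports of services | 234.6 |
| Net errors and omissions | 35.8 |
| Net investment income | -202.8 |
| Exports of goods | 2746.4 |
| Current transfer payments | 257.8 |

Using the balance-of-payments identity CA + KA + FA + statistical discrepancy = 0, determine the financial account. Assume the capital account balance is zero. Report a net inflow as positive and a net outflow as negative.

-679.8

Goods balance = 2746.4 - 1943.2 = 803.2
Services balance = 234.6
Trade balance (goods + services) = 803.2 + 234.6 = 1037.8
Net primary income = -202.8
Net secondary income = 66.8 - 257.8 = -191.0
Current account = 1037.8 + (-202.8) + (-191.0) = 644.0
Financial account = -(644.0 + 35.8) = -679.8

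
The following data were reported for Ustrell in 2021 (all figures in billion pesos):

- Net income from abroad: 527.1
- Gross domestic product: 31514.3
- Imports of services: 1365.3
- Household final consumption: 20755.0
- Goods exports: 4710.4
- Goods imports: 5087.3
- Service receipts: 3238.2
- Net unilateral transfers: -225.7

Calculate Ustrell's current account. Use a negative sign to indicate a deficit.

1797.4

Goods balance = 4710.4 - 5087.3 = -376.9
Services balance = 3238.2 - 1365.3 = 1872.9
Trade balance (goods + services) = -376.9 + 1872.9 = 1496.0
Net primary income = 527.1
Net secondary income = -225.7
Current account = 1496.0 + 527.1 + (-225.7) = 1797.4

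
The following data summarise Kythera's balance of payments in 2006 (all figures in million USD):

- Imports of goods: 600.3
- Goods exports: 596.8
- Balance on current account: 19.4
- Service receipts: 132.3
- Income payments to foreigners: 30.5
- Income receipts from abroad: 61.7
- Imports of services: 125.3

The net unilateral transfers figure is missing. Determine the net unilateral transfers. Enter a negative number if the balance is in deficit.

Current account = goods balance + services balance + net primary income + net secondary income
Sum of the known components = 34.7
Net unilateral transfers = CA - (known components) = 19.4 - 34.7 = -15.3

-15.3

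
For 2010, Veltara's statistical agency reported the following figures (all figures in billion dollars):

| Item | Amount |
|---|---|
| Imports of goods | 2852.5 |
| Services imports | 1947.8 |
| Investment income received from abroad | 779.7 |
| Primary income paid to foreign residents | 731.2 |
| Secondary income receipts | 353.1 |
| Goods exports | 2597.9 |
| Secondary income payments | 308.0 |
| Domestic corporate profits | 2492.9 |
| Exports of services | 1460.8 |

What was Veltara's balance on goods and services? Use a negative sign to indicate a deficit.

-741.6

Goods balance = 2597.9 - 2852.5 = -254.6
Services balance = 1460.8 - 1947.8 = -487.0
Trade balance (goods + services) = -254.6 + (-487.0) = -741.6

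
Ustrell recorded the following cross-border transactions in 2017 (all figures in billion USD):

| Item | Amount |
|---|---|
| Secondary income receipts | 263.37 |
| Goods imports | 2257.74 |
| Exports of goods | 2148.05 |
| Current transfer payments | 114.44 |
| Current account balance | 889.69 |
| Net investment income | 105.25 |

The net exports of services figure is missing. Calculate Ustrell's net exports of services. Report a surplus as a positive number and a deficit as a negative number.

Current account = goods balance + services balance + net primary income + net secondary income
Sum of the known components = 144.49
Net exports of services = CA - (known components) = 889.69 - 144.49 = 745.20

745.20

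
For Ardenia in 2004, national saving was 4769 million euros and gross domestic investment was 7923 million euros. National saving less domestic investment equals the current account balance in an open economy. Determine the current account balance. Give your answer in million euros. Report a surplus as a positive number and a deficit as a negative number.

-3154

CA = S - I = 4769 - 7923 = -3154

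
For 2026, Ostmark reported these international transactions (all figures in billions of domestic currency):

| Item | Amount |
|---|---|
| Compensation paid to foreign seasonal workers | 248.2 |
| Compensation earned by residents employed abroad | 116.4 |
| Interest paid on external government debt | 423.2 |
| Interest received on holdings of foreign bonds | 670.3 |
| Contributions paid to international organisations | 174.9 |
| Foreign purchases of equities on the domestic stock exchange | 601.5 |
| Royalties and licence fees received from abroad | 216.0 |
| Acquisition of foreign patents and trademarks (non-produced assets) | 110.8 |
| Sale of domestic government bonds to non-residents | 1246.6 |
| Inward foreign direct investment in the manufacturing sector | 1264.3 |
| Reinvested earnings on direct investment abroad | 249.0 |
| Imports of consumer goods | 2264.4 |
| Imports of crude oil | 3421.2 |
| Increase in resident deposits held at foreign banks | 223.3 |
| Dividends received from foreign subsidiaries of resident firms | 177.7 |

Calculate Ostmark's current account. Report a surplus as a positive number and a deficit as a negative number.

-5102.5

Goods: -3421.2 - 2264.4 = -5685.6
Services: 216.0
Primary income: -423.2 + 177.7 + 249.0 + 116.4 + 670.3 - 248.2 = 542.0
Secondary income: -174.9
Current account = (-5685.6) + 216.0 + 542.0 + (-174.9) = -5102.5
(Excluded from the current account — financial account: foreign purchases of equities on the domestic stock exchange 601.5, sale of domestic government bonds to non-residents 1246.6, inward foreign direct investment in the manufacturing sector 1264.3, increase in resident deposits held at foreign banks 223.3; capital account: acquisition of foreign patents and trademarks (non-produced assets) 110.8.)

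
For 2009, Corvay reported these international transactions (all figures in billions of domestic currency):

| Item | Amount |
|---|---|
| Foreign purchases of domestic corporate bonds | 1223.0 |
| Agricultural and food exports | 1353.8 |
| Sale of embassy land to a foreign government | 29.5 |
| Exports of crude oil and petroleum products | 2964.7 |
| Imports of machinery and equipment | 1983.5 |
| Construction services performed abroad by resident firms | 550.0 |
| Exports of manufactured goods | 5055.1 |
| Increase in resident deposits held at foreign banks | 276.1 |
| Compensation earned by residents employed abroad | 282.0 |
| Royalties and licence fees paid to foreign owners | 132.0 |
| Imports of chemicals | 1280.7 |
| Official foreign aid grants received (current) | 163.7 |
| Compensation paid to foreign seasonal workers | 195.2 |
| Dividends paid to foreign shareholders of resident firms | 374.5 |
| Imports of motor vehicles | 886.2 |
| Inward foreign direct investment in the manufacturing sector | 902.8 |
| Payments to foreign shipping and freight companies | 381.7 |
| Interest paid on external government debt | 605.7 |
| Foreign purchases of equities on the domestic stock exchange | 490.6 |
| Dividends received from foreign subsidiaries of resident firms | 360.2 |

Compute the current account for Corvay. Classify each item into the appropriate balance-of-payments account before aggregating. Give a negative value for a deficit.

Goods: -886.2 - 1280.7 + 1353.8 - 1983.5 + 2964.7 + 5055.1 = 5223.2
Services: 550.0 - 381.7 - 132.0 = 36.3
Primary income: 360.2 - 605.7 + 282.0 - 374.5 - 195.2 = -533.2
Secondary income: 163.7
Current account = 5223.2 + 36.3 + (-533.2) + 163.7 = 4890.0
(Excluded from the current account — financial account: foreign purchases of domestic corporate bonds 1223.0, increase in resident deposits held at foreign banks 276.1, inward foreign direct investment in the manufacturing sector 902.8, foreign purchases of equities on the domestic stock exchange 490.6; capital account: sale of embassy land to a foreign government 29.5.)

4890.0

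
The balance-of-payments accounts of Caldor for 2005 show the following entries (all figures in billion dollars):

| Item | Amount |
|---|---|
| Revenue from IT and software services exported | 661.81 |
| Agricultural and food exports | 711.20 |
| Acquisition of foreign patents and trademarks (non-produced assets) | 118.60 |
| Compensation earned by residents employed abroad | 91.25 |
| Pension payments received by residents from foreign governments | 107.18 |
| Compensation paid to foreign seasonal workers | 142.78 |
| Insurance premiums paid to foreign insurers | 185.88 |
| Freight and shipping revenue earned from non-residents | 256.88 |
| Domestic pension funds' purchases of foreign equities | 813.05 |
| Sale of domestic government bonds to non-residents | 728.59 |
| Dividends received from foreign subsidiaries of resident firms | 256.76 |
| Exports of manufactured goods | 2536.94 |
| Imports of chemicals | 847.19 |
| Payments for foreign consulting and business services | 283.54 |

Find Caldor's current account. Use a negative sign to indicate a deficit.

Goods: 2536.94 + 711.20 - 847.19 = 2400.95
Services: 661.81 - 185.88 + 256.88 - 283.54 = 449.27
Primary income: -142.78 + 91.25 + 256.76 = 205.23
Secondary income: 107.18
Current account = 2400.95 + 449.27 + 205.23 + 107.18 = 3162.63
(Excluded from the current account — capital account: acquisition of foreign patents and trademarks (non-produced assets) 118.60; financial account: domestic pension funds' purchases of foreign equities 813.05, sale of domestic government bonds to non-residents 728.59.)

3162.63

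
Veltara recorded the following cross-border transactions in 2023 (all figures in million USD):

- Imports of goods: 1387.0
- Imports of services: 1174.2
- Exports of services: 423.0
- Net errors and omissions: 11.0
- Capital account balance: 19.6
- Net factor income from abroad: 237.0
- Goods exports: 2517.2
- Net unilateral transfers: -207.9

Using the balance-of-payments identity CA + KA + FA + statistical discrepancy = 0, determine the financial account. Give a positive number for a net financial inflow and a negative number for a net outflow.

-438.7

Goods balance = 2517.2 - 1387.0 = 1130.2
Services balance = 423.0 - 1174.2 = -751.2
Trade balance (goods + services) = 1130.2 + (-751.2) = 379.0
Net primary income = 237.0
Net secondary income = -207.9
Current account = 379.0 + 237.0 + (-207.9) = 408.1
Financial account = -(408.1 + 19.6 + 11.0) = -438.7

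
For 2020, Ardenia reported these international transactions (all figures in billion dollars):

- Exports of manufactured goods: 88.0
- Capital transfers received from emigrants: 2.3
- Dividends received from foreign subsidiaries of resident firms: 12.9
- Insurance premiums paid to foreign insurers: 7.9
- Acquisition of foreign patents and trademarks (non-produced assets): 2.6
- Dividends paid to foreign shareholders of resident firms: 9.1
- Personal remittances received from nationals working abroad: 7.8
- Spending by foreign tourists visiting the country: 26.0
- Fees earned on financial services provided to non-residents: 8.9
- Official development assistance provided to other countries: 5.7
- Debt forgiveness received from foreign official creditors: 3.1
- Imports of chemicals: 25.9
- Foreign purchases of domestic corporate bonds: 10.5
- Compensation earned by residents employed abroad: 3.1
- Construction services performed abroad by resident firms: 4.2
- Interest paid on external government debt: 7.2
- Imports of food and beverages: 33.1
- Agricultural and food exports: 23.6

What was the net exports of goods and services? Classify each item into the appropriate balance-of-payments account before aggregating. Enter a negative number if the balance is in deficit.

83.8

Goods: -33.1 + 88.0 - 25.9 + 23.6 = 52.6
Services: 8.9 + 26.0 - 7.9 + 4.2 = 31.2
Trade balance = 52.6 + 31.2 = 83.8
(Excluded from the trade balance — capital account: capital transfers received from emigrants 2.3, acquisition of foreign patents and trademarks (non-produced assets) 2.6, debt forgiveness received from foreign official creditors 3.1; primary income: dividends received from foreign subsidiaries of resident firms 12.9, dividends paid to foreign shareholders of resident firms 9.1, compensation earned by residents employed abroad 3.1, interest paid on external government debt 7.2; secondary income: personal remittances received from nationals working abroad 7.8, official development assistance provided to other countries 5.7; financial account: foreign purchases of domestic corporate bonds 10.5.)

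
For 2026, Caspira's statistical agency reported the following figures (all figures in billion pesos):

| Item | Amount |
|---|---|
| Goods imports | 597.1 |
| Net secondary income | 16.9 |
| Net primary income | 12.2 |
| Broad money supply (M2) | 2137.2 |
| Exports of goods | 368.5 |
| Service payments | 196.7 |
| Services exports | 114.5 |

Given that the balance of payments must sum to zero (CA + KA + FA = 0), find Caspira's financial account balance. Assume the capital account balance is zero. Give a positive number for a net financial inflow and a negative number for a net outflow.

281.7

Goods balance = 368.5 - 597.1 = -228.6
Services balance = 114.5 - 196.7 = -82.2
Trade balance (goods + services) = -228.6 + (-82.2) = -310.8
Net primary income = 12.2
Net secondary income = 16.9
Current account = -310.8 + 12.2 + 16.9 = -281.7
Financial account = -(-281.7) = 281.7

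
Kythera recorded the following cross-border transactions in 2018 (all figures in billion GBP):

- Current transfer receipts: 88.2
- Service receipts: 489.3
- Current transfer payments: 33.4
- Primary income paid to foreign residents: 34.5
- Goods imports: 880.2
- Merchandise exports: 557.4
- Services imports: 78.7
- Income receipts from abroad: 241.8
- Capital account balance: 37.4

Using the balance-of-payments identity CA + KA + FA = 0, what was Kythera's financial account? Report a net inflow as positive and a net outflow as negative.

-387.3

Goods balance = 557.4 - 880.2 = -322.8
Services balance = 489.3 - 78.7 = 410.6
Trade balance (goods + services) = -322.8 + 410.6 = 87.8
Net primary income = 241.8 - 34.5 = 207.3
Net secondary income = 88.2 - 33.4 = 54.8
Current account = 87.8 + 207.3 + 54.8 = 349.9
Financial account = -(349.9 + 37.4) = -387.3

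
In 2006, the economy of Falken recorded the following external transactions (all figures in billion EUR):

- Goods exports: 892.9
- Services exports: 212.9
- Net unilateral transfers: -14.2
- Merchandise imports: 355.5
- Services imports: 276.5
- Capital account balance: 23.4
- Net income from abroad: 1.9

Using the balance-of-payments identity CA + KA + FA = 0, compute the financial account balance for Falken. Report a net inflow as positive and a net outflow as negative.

Goods balance = 892.9 - 355.5 = 537.4
Services balance = 212.9 - 276.5 = -63.6
Trade balance (goods + services) = 537.4 + (-63.6) = 473.8
Net primary income = 1.9
Net secondary income = -14.2
Current account = 473.8 + 1.9 + (-14.2) = 461.5
Financial account = -(461.5 + 23.4) = -484.9

-484.9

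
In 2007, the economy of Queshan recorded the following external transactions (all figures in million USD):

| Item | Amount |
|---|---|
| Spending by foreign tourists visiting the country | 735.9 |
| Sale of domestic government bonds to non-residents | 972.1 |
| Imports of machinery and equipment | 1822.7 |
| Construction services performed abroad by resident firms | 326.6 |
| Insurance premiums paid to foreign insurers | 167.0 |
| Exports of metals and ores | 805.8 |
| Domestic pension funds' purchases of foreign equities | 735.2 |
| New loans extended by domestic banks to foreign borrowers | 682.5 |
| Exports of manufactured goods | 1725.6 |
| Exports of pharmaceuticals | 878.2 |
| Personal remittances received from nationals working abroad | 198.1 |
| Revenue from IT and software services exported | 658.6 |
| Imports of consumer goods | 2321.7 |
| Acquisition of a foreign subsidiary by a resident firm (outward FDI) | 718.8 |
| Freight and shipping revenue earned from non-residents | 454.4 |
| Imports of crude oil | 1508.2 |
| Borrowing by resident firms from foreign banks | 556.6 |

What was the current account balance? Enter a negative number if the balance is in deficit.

Goods: -2321.7 + 1725.6 + 878.2 - 1508.2 + 805.8 - 1822.7 = -2243.0
Services: 326.6 + 454.4 - 167.0 + 658.6 + 735.9 = 2008.5
Secondary income: 198.1
Current account = (-2243.0) + 2008.5 + 198.1 = -36.4
(Excluded from the current account — financial account: sale of domestic government bonds to non-residents 972.1, domestic pension funds' purchases of foreign equities 735.2, new loans extended by domestic banks to foreign borrowers 682.5, acquisition of a foreign subsidiary by a resident firm (outward FDI) 718.8, borrowing by resident firms from foreign banks 556.6.)

-36.4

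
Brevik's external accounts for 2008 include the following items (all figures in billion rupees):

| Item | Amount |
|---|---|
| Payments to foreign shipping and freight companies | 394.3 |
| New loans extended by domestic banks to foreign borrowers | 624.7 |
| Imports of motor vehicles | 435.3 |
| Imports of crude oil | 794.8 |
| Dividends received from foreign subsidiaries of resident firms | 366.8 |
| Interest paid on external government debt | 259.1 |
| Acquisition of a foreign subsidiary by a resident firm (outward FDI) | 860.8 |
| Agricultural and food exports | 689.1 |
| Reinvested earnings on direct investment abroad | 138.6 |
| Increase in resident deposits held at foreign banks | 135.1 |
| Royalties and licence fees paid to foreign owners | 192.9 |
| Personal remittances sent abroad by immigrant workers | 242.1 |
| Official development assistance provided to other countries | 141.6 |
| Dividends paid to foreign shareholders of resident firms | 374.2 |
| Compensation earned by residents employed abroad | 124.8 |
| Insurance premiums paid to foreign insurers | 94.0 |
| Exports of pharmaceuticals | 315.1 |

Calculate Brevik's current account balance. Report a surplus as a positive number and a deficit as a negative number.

Goods: 689.1 - 435.3 - 794.8 + 315.1 = -225.9
Services: -394.3 - 192.9 - 94.0 = -681.2
Primary income: -259.1 - 374.2 + 124.8 + 366.8 + 138.6 = -3.1
Secondary income: -242.1 - 141.6 = -383.7
Current account = (-225.9) + (-681.2) + (-3.1) + (-383.7) = -1293.9
(Excluded from the current account — financial account: new loans extended by domestic banks to foreign borrowers 624.7, acquisition of a foreign subsidiary by a resident firm (outward FDI) 860.8, increase in resident deposits held at foreign banks 135.1.)

-1293.9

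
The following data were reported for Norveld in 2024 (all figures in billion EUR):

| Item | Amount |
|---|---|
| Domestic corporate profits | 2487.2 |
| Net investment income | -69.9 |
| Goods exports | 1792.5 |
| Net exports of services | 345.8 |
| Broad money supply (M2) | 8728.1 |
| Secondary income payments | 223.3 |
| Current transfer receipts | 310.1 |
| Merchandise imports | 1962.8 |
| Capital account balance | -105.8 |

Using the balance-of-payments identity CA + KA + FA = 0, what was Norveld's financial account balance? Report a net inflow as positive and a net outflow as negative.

Goods balance = 1792.5 - 1962.8 = -170.3
Services balance = 345.8
Trade balance (goods + services) = -170.3 + 345.8 = 175.5
Net primary income = -69.9
Net secondary income = 310.1 - 223.3 = 86.8
Current account = 175.5 + (-69.9) + 86.8 = 192.4
Financial account = -(192.4 + (-105.8)) = -86.6

-86.6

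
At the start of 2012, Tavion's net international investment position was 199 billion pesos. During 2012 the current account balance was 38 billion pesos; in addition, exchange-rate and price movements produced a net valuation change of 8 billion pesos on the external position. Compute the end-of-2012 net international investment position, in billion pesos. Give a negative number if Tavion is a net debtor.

Change in NIIP = current account + net valuation change = 38 + 8 = 46
End-of-year NIIP = 199 + 46 = 245

245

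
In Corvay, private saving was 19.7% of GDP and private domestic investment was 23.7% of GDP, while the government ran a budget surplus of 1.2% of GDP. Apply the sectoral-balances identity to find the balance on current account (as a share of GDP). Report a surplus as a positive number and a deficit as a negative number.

-2.8

By the sectoral-balances identity, CA = (S_private - I) + (T - G).
Private balance = 19.7 - 23.7 = -4.0
Government balance (T - G) = 1.2
CA = -4.0 + 1.2 = -2.8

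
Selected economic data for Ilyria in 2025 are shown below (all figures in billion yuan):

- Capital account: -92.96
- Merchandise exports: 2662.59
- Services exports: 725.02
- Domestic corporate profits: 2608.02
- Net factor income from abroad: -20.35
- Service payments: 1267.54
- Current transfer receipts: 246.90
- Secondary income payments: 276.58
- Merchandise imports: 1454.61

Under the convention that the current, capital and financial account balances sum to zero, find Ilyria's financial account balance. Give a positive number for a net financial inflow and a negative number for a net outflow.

-522.47

Goods balance = 2662.59 - 1454.61 = 1207.98
Services balance = 725.02 - 1267.54 = -542.52
Trade balance (goods + services) = 1207.98 + (-542.52) = 665.46
Net primary income = -20.35
Net secondary income = 246.90 - 276.58 = -29.68
Current account = 665.46 + (-20.35) + (-29.68) = 615.43
Financial account = -(615.43 + (-92.96)) = -522.47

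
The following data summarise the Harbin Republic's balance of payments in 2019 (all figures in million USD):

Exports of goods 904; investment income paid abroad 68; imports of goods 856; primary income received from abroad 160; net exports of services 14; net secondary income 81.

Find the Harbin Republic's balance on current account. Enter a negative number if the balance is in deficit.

Goods balance = 904 - 856 = 48
Services balance = 14
Trade balance (goods + services) = 48 + 14 = 62
Net primary income = 160 - 68 = 92
Net secondary income = 81
Current account = 62 + 92 + 81 = 235

235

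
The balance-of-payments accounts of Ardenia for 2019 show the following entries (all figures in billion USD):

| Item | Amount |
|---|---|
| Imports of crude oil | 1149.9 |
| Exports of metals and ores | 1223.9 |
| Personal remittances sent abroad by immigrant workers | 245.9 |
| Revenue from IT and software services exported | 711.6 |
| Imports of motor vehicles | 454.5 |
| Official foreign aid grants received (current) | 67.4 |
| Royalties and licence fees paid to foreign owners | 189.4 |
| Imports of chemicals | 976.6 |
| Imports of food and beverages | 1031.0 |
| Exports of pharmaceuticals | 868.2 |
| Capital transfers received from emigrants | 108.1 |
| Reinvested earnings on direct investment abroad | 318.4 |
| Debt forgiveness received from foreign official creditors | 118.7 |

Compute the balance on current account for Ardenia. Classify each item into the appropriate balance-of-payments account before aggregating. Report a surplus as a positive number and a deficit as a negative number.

Goods: -1031.0 - 1149.9 - 454.5 + 1223.9 + 868.2 - 976.6 = -1519.9
Services: -189.4 + 711.6 = 522.2
Primary income: 318.4
Secondary income: -245.9 + 67.4 = -178.5
Current account = (-1519.9) + 522.2 + 318.4 + (-178.5) = -857.8
(Excluded from the current account — capital account: capital transfers received from emigrants 108.1, debt forgiveness received from foreign official creditors 118.7.)

-857.8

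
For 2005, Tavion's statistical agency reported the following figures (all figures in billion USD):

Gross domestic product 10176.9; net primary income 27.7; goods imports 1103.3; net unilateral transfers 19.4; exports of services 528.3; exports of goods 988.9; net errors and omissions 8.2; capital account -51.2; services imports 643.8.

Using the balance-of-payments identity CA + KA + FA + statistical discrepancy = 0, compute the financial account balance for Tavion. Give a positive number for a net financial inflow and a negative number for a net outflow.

225.8

Goods balance = 988.9 - 1103.3 = -114.4
Services balance = 528.3 - 643.8 = -115.5
Trade balance (goods + services) = -114.4 + (-115.5) = -229.9
Net primary income = 27.7
Net secondary income = 19.4
Current account = -229.9 + 27.7 + 19.4 = -182.8
Financial account = -(-182.8 + (-51.2) + 8.2) = 225.8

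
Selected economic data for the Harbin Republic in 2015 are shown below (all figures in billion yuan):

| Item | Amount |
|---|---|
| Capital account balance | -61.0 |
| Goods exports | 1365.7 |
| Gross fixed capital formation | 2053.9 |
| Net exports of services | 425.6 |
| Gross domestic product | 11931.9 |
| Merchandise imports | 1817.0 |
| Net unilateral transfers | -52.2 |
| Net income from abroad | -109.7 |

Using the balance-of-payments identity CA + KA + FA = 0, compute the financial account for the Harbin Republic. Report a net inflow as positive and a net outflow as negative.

248.6

Goods balance = 1365.7 - 1817.0 = -451.3
Services balance = 425.6
Trade balance (goods + services) = -451.3 + 425.6 = -25.7
Net primary income = -109.7
Net secondary income = -52.2
Current account = -25.7 + (-109.7) + (-52.2) = -187.6
Financial account = -(-187.6 + (-61.0)) = 248.6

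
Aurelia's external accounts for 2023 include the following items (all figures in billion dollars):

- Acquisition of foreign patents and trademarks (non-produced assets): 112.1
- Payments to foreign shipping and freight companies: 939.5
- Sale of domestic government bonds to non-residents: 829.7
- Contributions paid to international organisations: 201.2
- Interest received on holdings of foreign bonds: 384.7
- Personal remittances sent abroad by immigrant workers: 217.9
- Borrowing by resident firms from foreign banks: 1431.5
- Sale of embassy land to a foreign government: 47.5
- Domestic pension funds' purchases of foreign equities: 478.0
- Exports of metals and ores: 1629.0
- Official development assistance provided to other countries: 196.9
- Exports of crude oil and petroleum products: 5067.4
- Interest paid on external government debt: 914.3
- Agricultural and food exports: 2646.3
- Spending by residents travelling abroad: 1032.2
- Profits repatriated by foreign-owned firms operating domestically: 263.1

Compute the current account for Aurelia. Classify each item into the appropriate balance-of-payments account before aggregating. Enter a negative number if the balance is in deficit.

Goods: 1629.0 + 2646.3 + 5067.4 = 9342.7
Services: -1032.2 - 939.5 = -1971.7
Primary income: -263.1 + 384.7 - 914.3 = -792.7
Secondary income: -201.2 - 217.9 - 196.9 = -616.0
Current account = 9342.7 + (-1971.7) + (-792.7) + (-616.0) = 5962.3
(Excluded from the current account — capital account: acquisition of foreign patents and trademarks (non-produced assets) 112.1, sale of embassy land to a foreign government 47.5; financial account: sale of domestic government bonds to non-residents 829.7, borrowing by resident firms from foreign banks 1431.5, domestic pension funds' purchases of foreign equities 478.0.)

5962.3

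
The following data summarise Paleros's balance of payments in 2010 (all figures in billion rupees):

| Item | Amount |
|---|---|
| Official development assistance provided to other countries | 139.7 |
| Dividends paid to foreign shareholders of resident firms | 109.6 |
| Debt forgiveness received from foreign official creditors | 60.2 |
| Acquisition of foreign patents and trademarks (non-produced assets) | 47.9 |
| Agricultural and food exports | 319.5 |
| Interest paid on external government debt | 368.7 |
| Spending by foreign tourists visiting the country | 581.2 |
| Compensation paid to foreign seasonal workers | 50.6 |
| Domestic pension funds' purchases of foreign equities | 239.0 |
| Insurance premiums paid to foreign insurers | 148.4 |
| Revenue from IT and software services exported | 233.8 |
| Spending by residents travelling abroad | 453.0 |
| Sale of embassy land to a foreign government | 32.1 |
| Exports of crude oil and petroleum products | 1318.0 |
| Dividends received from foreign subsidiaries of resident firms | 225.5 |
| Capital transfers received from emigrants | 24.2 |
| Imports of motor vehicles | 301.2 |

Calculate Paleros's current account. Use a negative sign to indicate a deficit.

1106.8

Goods: 1318.0 - 301.2 + 319.5 = 1336.3
Services: 233.8 - 148.4 - 453.0 + 581.2 = 213.6
Primary income: -109.6 - 50.6 + 225.5 - 368.7 = -303.4
Secondary income: -139.7
Current account = 1336.3 + 213.6 + (-303.4) + (-139.7) = 1106.8
(Excluded from the current account — capital account: debt forgiveness received from foreign official creditors 60.2, acquisition of foreign patents and trademarks (non-produced assets) 47.9, sale of embassy land to a foreign government 32.1, capital transfers received from emigrants 24.2; financial account: domestic pension funds' purchases of foreign equities 239.0.)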